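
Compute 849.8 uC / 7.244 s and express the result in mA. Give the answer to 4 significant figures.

0.1173 mA

(849.8 × 10⁻⁶) / (7.244) = 117.311 × 10⁻⁶ A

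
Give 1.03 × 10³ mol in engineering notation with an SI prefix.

1.03 kmol

= 1.03 × 10³ mol; 10³ is kilo.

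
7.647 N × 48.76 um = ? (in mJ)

7.647 × 48.76 × 10⁻⁶ = 372.86772 × 10⁻⁶ J

0.37286772 mJ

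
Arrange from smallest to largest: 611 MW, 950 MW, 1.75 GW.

611 MW < 950 MW < 1.75 GW

611 MW = 611000000 W
950 MW = 950000000 W
1.75 GW = 1750000000 W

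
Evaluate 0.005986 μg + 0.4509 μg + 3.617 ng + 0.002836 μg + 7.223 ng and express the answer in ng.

In ng:
  0.005986 μg = 0.005986e3 ng = 5.986
  0.4509 μg = 0.4509e3 ng = 450.9
  3.617 ng → 3.617
  0.002836 μg = 0.002836e3 ng = 2.836
  7.223 ng → 7.223
Sum: 5.986 + 450.9 + 3.617 + 2.836 + 7.223 = 470.562

470.562 ng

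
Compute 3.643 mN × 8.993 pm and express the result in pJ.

0.032761499 pJ

3.643e-3 × 8.993e-12 = 32.761499e-15 J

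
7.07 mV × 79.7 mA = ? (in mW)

7.07e-3 × 79.7e-3 = 563.479e-6 W

0.563479 mW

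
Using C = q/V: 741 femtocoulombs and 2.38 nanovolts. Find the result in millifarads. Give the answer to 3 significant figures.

0.311 millifarads

(741 × 10^-15) / (2.38 × 10^-9) = 311.34 × 10^-6 F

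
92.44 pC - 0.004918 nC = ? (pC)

In pC:
  92.44 pC → 92.44
  0.004918 nC = 0.004918 × 10^3 pC = 4.918
Difference: 92.44 - 4.918 = 87.522

87.522 pC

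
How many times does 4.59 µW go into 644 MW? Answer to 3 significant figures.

(644 × 10^6) / (4.59 × 10^-6) = 140.3 × 10^12

140000000000000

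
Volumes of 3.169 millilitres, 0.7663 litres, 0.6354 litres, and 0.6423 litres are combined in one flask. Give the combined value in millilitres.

In millilitres:
  3.169 millilitres → 3.169
  0.7663 litres = 0.7663 × 10^3 millilitres = 766.3
  0.6354 litres = 0.6354 × 10^3 millilitres = 635.4
  0.6423 litres = 0.6423 × 10^3 millilitres = 642.3
Sum: 3.169 + 766.3 + 635.4 + 642.3 = 2047.169

2047.169 millilitres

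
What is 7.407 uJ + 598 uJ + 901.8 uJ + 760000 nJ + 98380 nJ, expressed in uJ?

In uJ:
  7.407 uJ → 7.407
  598 uJ → 598
  901.8 uJ → 901.8
  760000 nJ = 760000 × 10⁻³ uJ = 760
  98380 nJ = 98380 × 10⁻³ uJ = 98.38
Sum: 7.407 + 598 + 901.8 + 760 + 98.38 = 2365.587

2365.587 uJ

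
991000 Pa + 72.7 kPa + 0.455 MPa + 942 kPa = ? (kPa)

2460.7 kPa

In kPa:
  991000 Pa = 991000 × 10^-3 kPa = 991
  72.7 kPa → 72.7
  0.455 MPa = 0.455 × 10^3 kPa = 455
  942 kPa → 942
Sum: 991 + 72.7 + 455 + 942 = 2460.7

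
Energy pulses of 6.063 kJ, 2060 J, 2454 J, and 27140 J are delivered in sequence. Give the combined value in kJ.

37.717 kJ

In kJ:
  6.063 kJ → 6.063
  2060 J = 2060 × 10^-3 kJ = 2.06
  2454 J = 2454 × 10^-3 kJ = 2.454
  27140 J = 27140 × 10^-3 kJ = 27.14
Sum: 6.063 + 2.06 + 2.454 + 27.14 = 37.717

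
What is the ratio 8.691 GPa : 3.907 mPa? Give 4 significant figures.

2224000000000

(8.691e9) / (3.907e-3) = 2.2245e12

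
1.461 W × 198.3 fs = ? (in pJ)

1.461 × 198.3 × 10⁻¹⁵ = 289.7163 × 10⁻¹⁵ J

0.2897163 pJ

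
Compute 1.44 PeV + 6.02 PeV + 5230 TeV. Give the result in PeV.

In PeV:
  1.44 PeV → 1.44
  6.02 PeV → 6.02
  5230 TeV = 5230 × 10⁻³ PeV = 5.23
Sum: 1.44 + 6.02 + 5.23 = 12.69

12.69 PeV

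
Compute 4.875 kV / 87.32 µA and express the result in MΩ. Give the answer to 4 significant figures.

(4.875 × 10^3) / (87.32 × 10^-6) = 0.0558291 × 10^9 Ω

55.83 MΩ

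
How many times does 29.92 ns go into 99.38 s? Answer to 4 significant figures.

3322000000

(99.38) / (29.92 × 10^-9) = 3.3215 × 10^9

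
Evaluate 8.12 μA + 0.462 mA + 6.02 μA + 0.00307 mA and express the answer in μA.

In μA:
  8.12 μA → 8.12
  0.462 mA = 0.462e3 μA = 462
  6.02 μA → 6.02
  0.00307 mA = 0.00307e3 μA = 3.07
Sum: 8.12 + 462 + 6.02 + 3.07 = 479.21

479.21 μA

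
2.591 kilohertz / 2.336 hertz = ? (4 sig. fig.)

1109

(2.591 × 10³) / (2.336) = 1.1092 × 10³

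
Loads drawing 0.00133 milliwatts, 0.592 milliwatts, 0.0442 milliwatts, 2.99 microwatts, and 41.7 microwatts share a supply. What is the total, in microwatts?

In microwatts:
  0.00133 milliwatts = 0.00133e3 microwatts = 1.33
  0.592 milliwatts = 0.592e3 microwatts = 592
  0.0442 milliwatts = 0.0442e3 microwatts = 44.2
  2.99 microwatts → 2.99
  41.7 microwatts → 41.7
Sum: 1.33 + 592 + 44.2 + 2.99 + 41.7 = 682.22

682.22 microwatts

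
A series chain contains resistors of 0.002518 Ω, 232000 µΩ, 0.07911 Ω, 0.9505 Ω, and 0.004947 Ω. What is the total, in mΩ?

In mΩ:
  0.002518 Ω = 0.002518 × 10³ mΩ = 2.518
  232000 µΩ = 232000 × 10⁻³ mΩ = 232
  0.07911 Ω = 0.07911 × 10³ mΩ = 79.11
  0.9505 Ω = 0.9505 × 10³ mΩ = 950.5
  0.004947 Ω = 0.004947 × 10³ mΩ = 4.947
Sum: 2.518 + 232 + 79.11 + 950.5 + 4.947 = 1269.075

1269.075 mΩ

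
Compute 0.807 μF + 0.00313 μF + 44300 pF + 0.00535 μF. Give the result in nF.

859.78 nF

In nF:
  0.807 μF = 0.807e3 nF = 807
  0.00313 μF = 0.00313e3 nF = 3.13
  44300 pF = 44300e-3 nF = 44.3
  0.00535 μF = 0.00535e3 nF = 5.35
Sum: 807 + 3.13 + 44.3 + 5.35 = 859.78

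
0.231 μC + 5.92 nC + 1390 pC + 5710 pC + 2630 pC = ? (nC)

246.65 nC

In nC:
  0.231 μC = 0.231e3 nC = 231
  5.92 nC → 5.92
  1390 pC = 1390e-3 nC = 1.39
  5710 pC = 5710e-3 nC = 5.71
  2630 pC = 2630e-3 nC = 2.63
Sum: 231 + 5.92 + 1.39 + 5.71 + 2.63 = 246.65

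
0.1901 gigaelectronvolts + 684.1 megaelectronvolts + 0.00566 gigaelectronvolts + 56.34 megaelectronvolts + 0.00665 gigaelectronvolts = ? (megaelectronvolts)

In megaelectronvolts:
  0.1901 gigaelectronvolts = 0.1901e3 megaelectronvolts = 190.1
  684.1 megaelectronvolts → 684.1
  0.00566 gigaelectronvolts = 0.00566e3 megaelectronvolts = 5.66
  56.34 megaelectronvolts → 56.34
  0.00665 gigaelectronvolts = 0.00665e3 megaelectronvolts = 6.65
Sum: 190.1 + 684.1 + 5.66 + 56.34 + 6.65 = 942.85

942.85 megaelectronvolts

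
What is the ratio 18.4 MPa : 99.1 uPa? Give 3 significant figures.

186000000000

(18.4e6) / (99.1e-6) = 0.1857e12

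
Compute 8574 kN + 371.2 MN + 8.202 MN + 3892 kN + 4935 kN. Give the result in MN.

In MN:
  8574 kN = 8574 × 10^-3 MN = 8.574
  371.2 MN → 371.2
  8.202 MN → 8.202
  3892 kN = 3892 × 10^-3 MN = 3.892
  4935 kN = 4935 × 10^-3 MN = 4.935
Sum: 8.574 + 371.2 + 8.202 + 3.892 + 4.935 = 396.803

396.803 MN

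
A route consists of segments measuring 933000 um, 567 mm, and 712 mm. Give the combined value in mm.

In mm:
  933000 um = 933000e-3 mm = 933
  567 mm → 567
  712 mm → 712
Sum: 933 + 567 + 712 = 2212

2212 mm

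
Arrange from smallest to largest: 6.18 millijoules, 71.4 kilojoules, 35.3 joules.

6.18 millijoules = 0.00618 joules
71.4 kilojoules = 71400 joules
35.3 joules = 35.3 joules

6.18 millijoules < 35.3 joules < 71.4 kilojoules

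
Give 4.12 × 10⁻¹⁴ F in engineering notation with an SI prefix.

= 41.2 × 10⁻¹⁵ F; 10⁻¹⁵ is femto.

41.2 fF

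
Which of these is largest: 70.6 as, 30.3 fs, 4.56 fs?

30.3 fs

70.6 as = 0.0000000000000000706 s
30.3 fs = 0.0000000000000303 s
4.56 fs = 0.00000000000000456 s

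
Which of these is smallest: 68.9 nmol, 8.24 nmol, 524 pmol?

524 pmol

68.9 nmol = 0.0000000689 mol
8.24 nmol = 0.00000000824 mol
524 pmol = 0.000000000524 mol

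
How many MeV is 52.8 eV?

0.0000528 MeV

(no prefix) = 10⁰, mega = 10⁶; factor is 10⁻⁶.
52.8 × 10⁻⁶ = 0.0000528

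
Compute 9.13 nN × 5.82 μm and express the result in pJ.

0.0531366 pJ

9.13e-9 × 5.82e-6 = 53.1366e-15 J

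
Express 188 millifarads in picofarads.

milli = 1e-3, pico = 1e-12; factor is 1e9.
188 × 1e9 = 188000000000

188000000000 picofarads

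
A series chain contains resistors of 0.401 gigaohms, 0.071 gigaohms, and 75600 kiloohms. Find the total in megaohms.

547.6 megaohms

In megaohms:
  0.401 gigaohms = 0.401 × 10^3 megaohms = 401
  0.071 gigaohms = 0.071 × 10^3 megaohms = 71
  75600 kiloohms = 75600 × 10^-3 megaohms = 75.6
Sum: 401 + 71 + 75.6 = 547.6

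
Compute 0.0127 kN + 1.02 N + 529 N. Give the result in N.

542.72 N

In N:
  0.0127 kN = 0.0127 × 10³ N = 12.7
  1.02 N → 1.02
  529 N → 529
Sum: 12.7 + 1.02 + 529 = 542.72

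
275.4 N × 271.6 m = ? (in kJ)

275.4 × 271.6 = 74798.64 J

74.79864 kJ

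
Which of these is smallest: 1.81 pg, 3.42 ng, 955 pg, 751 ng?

1.81 pg = 0.00000000000181 g
3.42 ng = 0.00000000342 g
955 pg = 0.000000000955 g
751 ng = 0.000000751 g

1.81 pg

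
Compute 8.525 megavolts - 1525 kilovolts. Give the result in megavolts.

7 megavolts

In megavolts:
  8.525 megavolts → 8.525
  1525 kilovolts = 1525e-3 megavolts = 1.525
Difference: 8.525 - 1.525 = 7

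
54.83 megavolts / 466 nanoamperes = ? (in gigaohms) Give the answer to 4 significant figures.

(54.83 × 10^6) / (466 × 10^-9) = 0.117661 × 10^15 Ω

117700 gigaohms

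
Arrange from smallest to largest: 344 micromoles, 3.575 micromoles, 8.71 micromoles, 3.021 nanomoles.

344 micromoles = 0.000344 moles
3.575 micromoles = 0.000003575 moles
8.71 micromoles = 0.00000871 moles
3.021 nanomoles = 0.000000003021 moles

3.021 nanomoles < 3.575 micromoles < 8.71 micromoles < 344 micromoles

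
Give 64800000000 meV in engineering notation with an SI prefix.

64.8 MeV

= 64.8 × 10^6 eV; 10^6 is mega.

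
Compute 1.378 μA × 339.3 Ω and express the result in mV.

0.4675554 mV

1.378 × 10^-6 × 339.3 = 467.5554 × 10^-6 V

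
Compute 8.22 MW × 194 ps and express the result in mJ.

8.22e6 × 194e-12 = 1594.68e-6 J

1.59468 mJ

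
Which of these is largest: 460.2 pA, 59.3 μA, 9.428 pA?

460.2 pA = 0.0000000004602 A
59.3 μA = 0.0000593 A
9.428 pA = 0.000000000009428 A

59.3 μA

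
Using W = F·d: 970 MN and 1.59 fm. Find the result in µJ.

1.5423 µJ

970 × 10⁶ × 1.59 × 10⁻¹⁵ = 1542.3 × 10⁻⁹ J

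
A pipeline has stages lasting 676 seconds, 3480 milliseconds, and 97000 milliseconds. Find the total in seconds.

In seconds:
  676 seconds → 676
  3480 milliseconds = 3480 × 10^-3 seconds = 3.48
  97000 milliseconds = 97000 × 10^-3 seconds = 97
Sum: 676 + 3.48 + 97 = 776.48

776.48 seconds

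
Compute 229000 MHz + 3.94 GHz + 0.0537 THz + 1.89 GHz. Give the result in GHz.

288.53 GHz

In GHz:
  229000 MHz = 229000e-3 GHz = 229
  3.94 GHz → 3.94
  0.0537 THz = 0.0537e3 GHz = 53.7
  1.89 GHz → 1.89
Sum: 229 + 3.94 + 53.7 + 1.89 = 288.53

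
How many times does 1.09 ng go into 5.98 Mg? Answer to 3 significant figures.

5490000000000000

(5.98 × 10^6) / (1.09 × 10^-9) = 5.486 × 10^15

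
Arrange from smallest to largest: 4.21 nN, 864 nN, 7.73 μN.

4.21 nN < 864 nN < 7.73 μN

4.21 nN = 0.00000000421 N
864 nN = 0.000000864 N
7.73 μN = 0.00000773 N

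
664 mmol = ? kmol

0.000664 kmol

milli = 10^-3, kilo = 10^3; factor is 10^-6.
664 × 10^-6 = 0.000664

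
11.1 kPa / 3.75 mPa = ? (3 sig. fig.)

(11.1e3) / (3.75e-3) = 2.96e6

2960000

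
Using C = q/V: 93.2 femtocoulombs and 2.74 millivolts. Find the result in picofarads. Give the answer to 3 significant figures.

(93.2 × 10^-15) / (2.74 × 10^-3) = 34.015 × 10^-12 F

34.0 picofarads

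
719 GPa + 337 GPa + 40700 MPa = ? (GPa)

In GPa:
  719 GPa → 719
  337 GPa → 337
  40700 MPa = 40700 × 10⁻³ GPa = 40.7
Sum: 719 + 337 + 40.7 = 1096.7

1096.7 GPa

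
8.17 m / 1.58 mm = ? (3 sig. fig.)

5170

(8.17) / (1.58 × 10⁻³) = 5.171 × 10³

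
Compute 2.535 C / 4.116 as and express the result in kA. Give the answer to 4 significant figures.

(2.535) / (4.116 × 10^-18) = 0.615889 × 10^18 A

615900000000000 kA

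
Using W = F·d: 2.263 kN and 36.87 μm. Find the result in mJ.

2.263 × 10^3 × 36.87 × 10^-6 = 83.43681 × 10^-3 J

83.43681 mJ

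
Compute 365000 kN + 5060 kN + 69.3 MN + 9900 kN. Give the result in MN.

449.26 MN

In MN:
  365000 kN = 365000 × 10^-3 MN = 365
  5060 kN = 5060 × 10^-3 MN = 5.06
  69.3 MN → 69.3
  9900 kN = 9900 × 10^-3 MN = 9.9
Sum: 365 + 5.06 + 69.3 + 9.9 = 449.26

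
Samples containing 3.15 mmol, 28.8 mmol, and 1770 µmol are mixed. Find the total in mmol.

33.72 mmol

In mmol:
  3.15 mmol → 3.15
  28.8 mmol → 28.8
  1770 µmol = 1770 × 10^-3 mmol = 1.77
Sum: 3.15 + 28.8 + 1.77 = 33.72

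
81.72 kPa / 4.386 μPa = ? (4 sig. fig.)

(81.72 × 10³) / (4.386 × 10⁻⁶) = 18.632 × 10⁹

18630000000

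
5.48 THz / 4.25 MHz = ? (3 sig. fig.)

(5.48e12) / (4.25e6) = 1.289e6

1290000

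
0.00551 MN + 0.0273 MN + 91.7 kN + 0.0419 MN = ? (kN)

In kN:
  0.00551 MN = 0.00551e3 kN = 5.51
  0.0273 MN = 0.0273e3 kN = 27.3
  91.7 kN → 91.7
  0.0419 MN = 0.0419e3 kN = 41.9
Sum: 5.51 + 27.3 + 91.7 + 41.9 = 166.41

166.41 kN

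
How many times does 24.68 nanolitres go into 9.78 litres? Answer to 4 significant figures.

(9.78) / (24.68 × 10^-9) = 0.39627 × 10^9

396300000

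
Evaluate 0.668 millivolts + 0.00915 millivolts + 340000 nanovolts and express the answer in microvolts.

1017.15 microvolts

In microvolts:
  0.668 millivolts = 0.668 × 10³ microvolts = 668
  0.00915 millivolts = 0.00915 × 10³ microvolts = 9.15
  340000 nanovolts = 340000 × 10⁻³ microvolts = 340
Sum: 668 + 9.15 + 340 = 1017.15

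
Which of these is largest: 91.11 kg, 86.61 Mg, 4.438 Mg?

86.61 Mg

91.11 kg = 91110 g
86.61 Mg = 86610000 g
4.438 Mg = 4438000 g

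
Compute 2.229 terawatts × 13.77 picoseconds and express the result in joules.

2.229 × 10¹² × 13.77 × 10⁻¹² = 30.69333 J

30.69333 joules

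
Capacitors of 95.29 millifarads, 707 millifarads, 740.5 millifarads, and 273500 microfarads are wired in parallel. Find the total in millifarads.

1816.29 millifarads

In millifarads:
  95.29 millifarads → 95.29
  707 millifarads → 707
  740.5 millifarads → 740.5
  273500 microfarads = 273500 × 10^-3 millifarads = 273.5
Sum: 95.29 + 707 + 740.5 + 273.5 = 1816.29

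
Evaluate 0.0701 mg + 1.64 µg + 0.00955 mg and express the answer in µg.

81.29 µg

In µg:
  0.0701 mg = 0.0701e3 µg = 70.1
  1.64 µg → 1.64
  0.00955 mg = 0.00955e3 µg = 9.55
Sum: 70.1 + 1.64 + 9.55 = 81.29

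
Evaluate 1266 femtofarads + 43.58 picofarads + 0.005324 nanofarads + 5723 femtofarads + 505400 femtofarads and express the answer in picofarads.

561.293 picofarads

In picofarads:
  1266 femtofarads = 1266 × 10^-3 picofarads = 1.266
  43.58 picofarads → 43.58
  0.005324 nanofarads = 0.005324 × 10^3 picofarads = 5.324
  5723 femtofarads = 5723 × 10^-3 picofarads = 5.723
  505400 femtofarads = 505400 × 10^-3 picofarads = 505.4
Sum: 1.266 + 43.58 + 5.324 + 5.723 + 505.4 = 561.293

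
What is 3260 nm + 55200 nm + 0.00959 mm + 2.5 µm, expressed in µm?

In µm:
  3260 nm = 3260e-3 µm = 3.26
  55200 nm = 55200e-3 µm = 55.2
  0.00959 mm = 0.00959e3 µm = 9.59
  2.5 µm → 2.5
Sum: 3.26 + 55.2 + 9.59 + 2.5 = 70.55

70.55 µm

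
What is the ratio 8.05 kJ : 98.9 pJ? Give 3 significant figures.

(8.05 × 10³) / (98.9 × 10⁻¹²) = 0.0814 × 10¹⁵

81400000000000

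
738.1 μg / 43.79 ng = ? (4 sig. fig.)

16860

(738.1 × 10^-6) / (43.79 × 10^-9) = 16.855 × 10^3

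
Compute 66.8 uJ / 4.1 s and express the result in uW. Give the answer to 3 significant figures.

16.3 uW

(66.8 × 10⁻⁶) / (4.1) = 16.293 × 10⁻⁶ W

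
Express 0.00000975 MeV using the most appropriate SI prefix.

9.75 eV

= 9.75 eV; mantissa already in [1, 1000).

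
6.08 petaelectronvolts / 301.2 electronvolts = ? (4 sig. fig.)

20190000000000

(6.08e15) / (301.2) = 0.020186e15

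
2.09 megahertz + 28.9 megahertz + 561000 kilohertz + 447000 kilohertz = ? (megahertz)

In megahertz:
  2.09 megahertz → 2.09
  28.9 megahertz → 28.9
  561000 kilohertz = 561000 × 10^-3 megahertz = 561
  447000 kilohertz = 447000 × 10^-3 megahertz = 447
Sum: 2.09 + 28.9 + 561 + 447 = 1038.99

1038.99 megahertz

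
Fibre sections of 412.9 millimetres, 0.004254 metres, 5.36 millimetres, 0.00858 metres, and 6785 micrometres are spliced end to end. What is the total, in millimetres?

In millimetres:
  412.9 millimetres → 412.9
  0.004254 metres = 0.004254 × 10^3 millimetres = 4.254
  5.36 millimetres → 5.36
  0.00858 metres = 0.00858 × 10^3 millimetres = 8.58
  6785 micrometres = 6785 × 10^-3 millimetres = 6.785
Sum: 412.9 + 4.254 + 5.36 + 8.58 + 6.785 = 437.879

437.879 millimetres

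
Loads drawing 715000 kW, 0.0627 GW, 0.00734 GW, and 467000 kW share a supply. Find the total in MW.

1252.04 MW

In MW:
  715000 kW = 715000 × 10^-3 MW = 715
  0.0627 GW = 0.0627 × 10^3 MW = 62.7
  0.00734 GW = 0.00734 × 10^3 MW = 7.34
  467000 kW = 467000 × 10^-3 MW = 467
Sum: 715 + 62.7 + 7.34 + 467 = 1252.04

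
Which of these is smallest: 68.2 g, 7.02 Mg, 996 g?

68.2 g = 68.2 g
7.02 Mg = 7020000 g
996 g = 996 g

68.2 g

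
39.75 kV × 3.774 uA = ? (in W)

39.75 × 10^3 × 3.774 × 10^-6 = 150.0165 × 10^-3 W

0.1500165 W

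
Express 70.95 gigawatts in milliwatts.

giga = 1e9, milli = 1e-3; factor is 1e12.
70.95 × 1e12 = 70950000000000

70950000000000 milliwatts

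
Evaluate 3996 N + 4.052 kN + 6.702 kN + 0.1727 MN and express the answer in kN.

187.45 kN

In kN:
  3996 N = 3996e-3 kN = 3.996
  4.052 kN → 4.052
  6.702 kN → 6.702
  0.1727 MN = 0.1727e3 kN = 172.7
Sum: 3.996 + 4.052 + 6.702 + 172.7 = 187.45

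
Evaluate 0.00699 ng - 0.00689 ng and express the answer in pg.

0.1 pg

In pg:
  0.00699 ng = 0.00699 × 10³ pg = 6.99
  0.00689 ng = 0.00689 × 10³ pg = 6.89
Difference: 6.99 - 6.89 = 0.1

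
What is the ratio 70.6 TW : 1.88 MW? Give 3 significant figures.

(70.6 × 10^12) / (1.88 × 10^6) = 37.55 × 10^6

37600000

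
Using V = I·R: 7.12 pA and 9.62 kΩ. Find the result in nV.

7.12 × 10⁻¹² × 9.62 × 10³ = 68.4944 × 10⁻⁹ V

68.4944 nV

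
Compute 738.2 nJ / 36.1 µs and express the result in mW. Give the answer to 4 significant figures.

20.45 mW

(738.2e-9) / (36.1e-6) = 20.4488e-3 W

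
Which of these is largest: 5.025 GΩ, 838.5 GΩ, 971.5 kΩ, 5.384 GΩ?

838.5 GΩ

5.025 GΩ = 5025000000 Ω
838.5 GΩ = 838500000000 Ω
971.5 kΩ = 971500 Ω
5.384 GΩ = 5384000000 Ω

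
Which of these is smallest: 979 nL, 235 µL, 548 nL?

979 nL = 0.000000979 L
235 µL = 0.000235 L
548 nL = 0.000000548 L

548 nL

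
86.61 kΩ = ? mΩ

kilo = 1e3, milli = 1e-3; factor is 1e6.
86.61 × 1e6 = 86610000

86610000 mΩ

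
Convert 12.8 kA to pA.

kilo = 1e3, pico = 1e-12; factor is 1e15.
12.8 × 1e15 = 12800000000000000

12800000000000000 pA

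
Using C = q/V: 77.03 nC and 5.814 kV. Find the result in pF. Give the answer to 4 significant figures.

13.25 pF

(77.03e-9) / (5.814e3) = 13.2491e-12 F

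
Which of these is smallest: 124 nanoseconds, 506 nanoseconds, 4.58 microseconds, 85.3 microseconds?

124 nanoseconds

124 nanoseconds = 0.000000124 seconds
506 nanoseconds = 0.000000506 seconds
4.58 microseconds = 0.00000458 seconds
85.3 microseconds = 0.0000853 seconds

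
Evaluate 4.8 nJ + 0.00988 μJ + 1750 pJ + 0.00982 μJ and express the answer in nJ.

In nJ:
  4.8 nJ → 4.8
  0.00988 μJ = 0.00988 × 10³ nJ = 9.88
  1750 pJ = 1750 × 10⁻³ nJ = 1.75
  0.00982 μJ = 0.00982 × 10³ nJ = 9.82
Sum: 4.8 + 9.88 + 1.75 + 9.82 = 26.25

26.25 nJ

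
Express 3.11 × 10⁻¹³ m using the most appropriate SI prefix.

= 311 × 10⁻¹⁵ m; 10⁻¹⁵ is femto.

311 fm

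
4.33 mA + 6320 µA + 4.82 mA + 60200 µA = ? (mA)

75.67 mA

In mA:
  4.33 mA → 4.33
  6320 µA = 6320 × 10⁻³ mA = 6.32
  4.82 mA → 4.82
  60200 µA = 60200 × 10⁻³ mA = 60.2
Sum: 4.33 + 6.32 + 4.82 + 60.2 = 75.67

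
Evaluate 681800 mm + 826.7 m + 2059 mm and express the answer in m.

In m:
  681800 mm = 681800e-3 m = 681.8
  826.7 m → 826.7
  2059 mm = 2059e-3 m = 2.059
Sum: 681.8 + 826.7 + 2.059 = 1510.559

1510.559 m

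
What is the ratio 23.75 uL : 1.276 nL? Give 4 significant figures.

18610

(23.75e-6) / (1.276e-9) = 18.613e3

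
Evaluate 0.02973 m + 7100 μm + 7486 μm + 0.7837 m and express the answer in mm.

828.016 mm

In mm:
  0.02973 m = 0.02973 × 10³ mm = 29.73
  7100 μm = 7100 × 10⁻³ mm = 7.1
  7486 μm = 7486 × 10⁻³ mm = 7.486
  0.7837 m = 0.7837 × 10³ mm = 783.7
Sum: 29.73 + 7.1 + 7.486 + 783.7 = 828.016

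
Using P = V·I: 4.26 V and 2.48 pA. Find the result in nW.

0.0105648 nW

4.26 × 2.48 × 10^-12 = 10.5648 × 10^-12 W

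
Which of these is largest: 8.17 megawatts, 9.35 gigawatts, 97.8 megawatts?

8.17 megawatts = 8170000 watts
9.35 gigawatts = 9350000000 watts
97.8 megawatts = 97800000 watts

9.35 gigawatts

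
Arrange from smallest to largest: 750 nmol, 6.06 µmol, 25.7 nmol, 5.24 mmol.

25.7 nmol < 750 nmol < 6.06 µmol < 5.24 mmol

750 nmol = 0.00000075 mol
6.06 µmol = 0.00000606 mol
25.7 nmol = 0.0000000257 mol
5.24 mmol = 0.00524 mol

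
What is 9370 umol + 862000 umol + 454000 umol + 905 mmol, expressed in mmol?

2230.37 mmol

In mmol:
  9370 umol = 9370 × 10^-3 mmol = 9.37
  862000 umol = 862000 × 10^-3 mmol = 862
  454000 umol = 454000 × 10^-3 mmol = 454
  905 mmol → 905
Sum: 9.37 + 862 + 454 + 905 = 2230.37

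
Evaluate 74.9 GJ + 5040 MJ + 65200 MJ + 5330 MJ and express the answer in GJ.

In GJ:
  74.9 GJ → 74.9
  5040 MJ = 5040 × 10⁻³ GJ = 5.04
  65200 MJ = 65200 × 10⁻³ GJ = 65.2
  5330 MJ = 5330 × 10⁻³ GJ = 5.33
Sum: 74.9 + 5.04 + 65.2 + 5.33 = 150.47

150.47 GJ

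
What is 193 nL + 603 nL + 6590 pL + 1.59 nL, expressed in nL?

804.18 nL

In nL:
  193 nL → 193
  603 nL → 603
  6590 pL = 6590e-3 nL = 6.59
  1.59 nL → 1.59
Sum: 193 + 603 + 6.59 + 1.59 = 804.18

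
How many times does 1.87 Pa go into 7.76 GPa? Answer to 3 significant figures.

(7.76e9) / (1.87) = 4.15e9

4150000000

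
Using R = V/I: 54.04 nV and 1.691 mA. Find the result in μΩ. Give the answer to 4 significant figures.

31.96 μΩ

(54.04 × 10^-9) / (1.691 × 10^-3) = 31.9574 × 10^-6 Ω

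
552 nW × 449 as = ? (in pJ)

0.000000000247848 pJ

552e-9 × 449e-18 = 247848e-27 J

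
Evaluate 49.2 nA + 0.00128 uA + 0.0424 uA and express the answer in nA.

92.88 nA

In nA:
  49.2 nA → 49.2
  0.00128 uA = 0.00128 × 10³ nA = 1.28
  0.0424 uA = 0.0424 × 10³ nA = 42.4
Sum: 49.2 + 1.28 + 42.4 = 92.88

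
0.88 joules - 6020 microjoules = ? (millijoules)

In millijoules:
  0.88 joules = 0.88 × 10³ millijoules = 880
  6020 microjoules = 6020 × 10⁻³ millijoules = 6.02
Difference: 880 - 6.02 = 873.98

873.98 millijoules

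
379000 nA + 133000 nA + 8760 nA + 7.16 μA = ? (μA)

527.92 μA

In μA:
  379000 nA = 379000 × 10^-3 μA = 379
  133000 nA = 133000 × 10^-3 μA = 133
  8760 nA = 8760 × 10^-3 μA = 8.76
  7.16 μA → 7.16
Sum: 379 + 133 + 8.76 + 7.16 = 527.92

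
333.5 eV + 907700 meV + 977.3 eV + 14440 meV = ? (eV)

2232.94 eV

In eV:
  333.5 eV → 333.5
  907700 meV = 907700e-3 eV = 907.7
  977.3 eV → 977.3
  14440 meV = 14440e-3 eV = 14.44
Sum: 333.5 + 907.7 + 977.3 + 14.44 = 2232.94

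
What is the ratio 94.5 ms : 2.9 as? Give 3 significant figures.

32600000000000000

(94.5e-3) / (2.9e-18) = 32.59e15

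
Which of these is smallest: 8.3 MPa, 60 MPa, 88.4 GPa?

8.3 MPa = 8300000 Pa
60 MPa = 60000000 Pa
88.4 GPa = 88400000000 Pa

8.3 MPa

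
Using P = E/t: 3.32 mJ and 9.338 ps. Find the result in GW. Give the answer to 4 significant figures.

0.3555 GW

(3.32 × 10⁻³) / (9.338 × 10⁻¹²) = 0.355537 × 10⁹ W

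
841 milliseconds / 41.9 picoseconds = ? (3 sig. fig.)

(841 × 10^-3) / (41.9 × 10^-12) = 20.07 × 10^9

20100000000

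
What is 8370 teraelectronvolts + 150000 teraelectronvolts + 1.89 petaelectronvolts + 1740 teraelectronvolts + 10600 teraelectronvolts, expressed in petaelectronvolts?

172.6 petaelectronvolts

In petaelectronvolts:
  8370 teraelectronvolts = 8370e-3 petaelectronvolts = 8.37
  150000 teraelectronvolts = 150000e-3 petaelectronvolts = 150
  1.89 petaelectronvolts → 1.89
  1740 teraelectronvolts = 1740e-3 petaelectronvolts = 1.74
  10600 teraelectronvolts = 10600e-3 petaelectronvolts = 10.6
Sum: 8.37 + 150 + 1.89 + 1.74 + 10.6 = 172.6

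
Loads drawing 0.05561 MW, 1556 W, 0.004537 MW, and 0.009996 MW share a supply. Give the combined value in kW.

In kW:
  0.05561 MW = 0.05561 × 10^3 kW = 55.61
  1556 W = 1556 × 10^-3 kW = 1.556
  0.004537 MW = 0.004537 × 10^3 kW = 4.537
  0.009996 MW = 0.009996 × 10^3 kW = 9.996
Sum: 55.61 + 1.556 + 4.537 + 9.996 = 71.699

71.699 kW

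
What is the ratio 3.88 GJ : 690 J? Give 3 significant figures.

5620000

(3.88e9) / (690) = 0.005623e9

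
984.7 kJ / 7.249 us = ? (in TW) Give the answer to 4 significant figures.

0.1358 TW

(984.7 × 10³) / (7.249 × 10⁻⁶) = 135.839 × 10⁹ W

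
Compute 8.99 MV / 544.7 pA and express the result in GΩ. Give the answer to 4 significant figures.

(8.99 × 10⁶) / (544.7 × 10⁻¹²) = 0.0165045 × 10¹⁸ Ω

16500000 GΩ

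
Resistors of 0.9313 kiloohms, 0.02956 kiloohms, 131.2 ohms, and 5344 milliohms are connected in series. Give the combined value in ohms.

1097.404 ohms

In ohms:
  0.9313 kiloohms = 0.9313 × 10^3 ohms = 931.3
  0.02956 kiloohms = 0.02956 × 10^3 ohms = 29.56
  131.2 ohms → 131.2
  5344 milliohms = 5344 × 10^-3 ohms = 5.344
Sum: 931.3 + 29.56 + 131.2 + 5.344 = 1097.404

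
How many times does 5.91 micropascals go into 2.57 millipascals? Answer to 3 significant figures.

(2.57 × 10⁻³) / (5.91 × 10⁻⁶) = 0.4349 × 10³

435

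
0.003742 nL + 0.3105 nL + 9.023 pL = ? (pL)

In pL:
  0.003742 nL = 0.003742e3 pL = 3.742
  0.3105 nL = 0.3105e3 pL = 310.5
  9.023 pL → 9.023
Sum: 3.742 + 310.5 + 9.023 = 323.265

323.265 pL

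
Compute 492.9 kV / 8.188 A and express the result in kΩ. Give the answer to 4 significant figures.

(492.9 × 10^3) / (8.188) = 60.1979 × 10^3 Ω

60.20 kΩ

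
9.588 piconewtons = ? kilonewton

pico = 1e-12, kilo = 1e3; factor is 1e-15.
9.588 × 1e-15 = 0.000000000000009588

0.000000000000009588 kilonewtons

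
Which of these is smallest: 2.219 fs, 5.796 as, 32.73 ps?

2.219 fs = 0.000000000000002219 s
5.796 as = 0.000000000000000005796 s
32.73 ps = 0.00000000003273 s

5.796 as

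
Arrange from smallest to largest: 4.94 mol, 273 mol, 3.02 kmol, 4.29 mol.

4.94 mol = 4.94 mol
273 mol = 273 mol
3.02 kmol = 3020 mol
4.29 mol = 4.29 mol

4.29 mol < 4.94 mol < 273 mol < 3.02 kmol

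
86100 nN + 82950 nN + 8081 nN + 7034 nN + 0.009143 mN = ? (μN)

In μN:
  86100 nN = 86100 × 10^-3 μN = 86.1
  82950 nN = 82950 × 10^-3 μN = 82.95
  8081 nN = 8081 × 10^-3 μN = 8.081
  7034 nN = 7034 × 10^-3 μN = 7.034
  0.009143 mN = 0.009143 × 10^3 μN = 9.143
Sum: 86.1 + 82.95 + 8.081 + 7.034 + 9.143 = 193.308

193.308 μN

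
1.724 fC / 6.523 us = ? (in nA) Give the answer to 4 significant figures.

(1.724 × 10⁻¹⁵) / (6.523 × 10⁻⁶) = 0.264296 × 10⁻⁹ A

0.2643 nA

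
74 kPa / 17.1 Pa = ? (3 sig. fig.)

(74 × 10^3) / (17.1) = 4.327 × 10^3

4330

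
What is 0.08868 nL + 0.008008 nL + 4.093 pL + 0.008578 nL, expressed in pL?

In pL:
  0.08868 nL = 0.08868e3 pL = 88.68
  0.008008 nL = 0.008008e3 pL = 8.008
  4.093 pL → 4.093
  0.008578 nL = 0.008578e3 pL = 8.578
Sum: 88.68 + 8.008 + 4.093 + 8.578 = 109.359

109.359 pL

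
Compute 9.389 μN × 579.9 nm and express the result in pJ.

9.389e-6 × 579.9e-9 = 5444.6811e-15 J

5.4446811 pJ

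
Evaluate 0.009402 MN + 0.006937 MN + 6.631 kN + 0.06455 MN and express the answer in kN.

87.52 kN

In kN:
  0.009402 MN = 0.009402e3 kN = 9.402
  0.006937 MN = 0.006937e3 kN = 6.937
  6.631 kN → 6.631
  0.06455 MN = 0.06455e3 kN = 64.55
Sum: 9.402 + 6.937 + 6.631 + 64.55 = 87.52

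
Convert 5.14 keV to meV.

5140000 meV

kilo = 10³, milli = 10⁻³; factor is 10⁶.
5.14 × 10⁶ = 5140000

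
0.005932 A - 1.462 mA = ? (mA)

4.47 mA

In mA:
  0.005932 A = 0.005932e3 mA = 5.932
  1.462 mA → 1.462
Difference: 5.932 - 1.462 = 4.47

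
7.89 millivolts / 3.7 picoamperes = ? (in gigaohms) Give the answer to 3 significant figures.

(7.89 × 10⁻³) / (3.7 × 10⁻¹²) = 2.1324 × 10⁹ Ω

2.13 gigaohms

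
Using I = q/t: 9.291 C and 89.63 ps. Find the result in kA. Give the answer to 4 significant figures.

103700000 kA

(9.291) / (89.63e-12) = 0.103659e12 A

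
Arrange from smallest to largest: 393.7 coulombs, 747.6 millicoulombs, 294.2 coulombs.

393.7 coulombs = 393.7 coulombs
747.6 millicoulombs = 0.7476 coulombs
294.2 coulombs = 294.2 coulombs

747.6 millicoulombs < 294.2 coulombs < 393.7 coulombs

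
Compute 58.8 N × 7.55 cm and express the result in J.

58.8 × 7.55e-2 = 443.94e-2 J

4.4394 J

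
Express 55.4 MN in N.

mega = 10⁶, (no prefix) = 10⁰; factor is 10⁶.
55.4 × 10⁶ = 55400000

55400000 N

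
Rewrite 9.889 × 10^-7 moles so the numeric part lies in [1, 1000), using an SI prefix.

= 988.9 × 10^-9 moles; 10^-9 is nano.

988.9 nanomoles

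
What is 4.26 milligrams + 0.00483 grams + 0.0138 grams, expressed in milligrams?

In milligrams:
  4.26 milligrams → 4.26
  0.00483 grams = 0.00483 × 10³ milligrams = 4.83
  0.0138 grams = 0.0138 × 10³ milligrams = 13.8
Sum: 4.26 + 4.83 + 13.8 = 22.89

22.89 milligrams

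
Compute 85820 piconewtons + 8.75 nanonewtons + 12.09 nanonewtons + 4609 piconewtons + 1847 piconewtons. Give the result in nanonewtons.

113.116 nanonewtons

In nanonewtons:
  85820 piconewtons = 85820 × 10⁻³ nanonewtons = 85.82
  8.75 nanonewtons → 8.75
  12.09 nanonewtons → 12.09
  4609 piconewtons = 4609 × 10⁻³ nanonewtons = 4.609
  1847 piconewtons = 1847 × 10⁻³ nanonewtons = 1.847
Sum: 85.82 + 8.75 + 12.09 + 4.609 + 1.847 = 113.116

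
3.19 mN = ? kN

0.00000319 kN

milli = 10⁻³, kilo = 10³; factor is 10⁻⁶.
3.19 × 10⁻⁶ = 0.00000319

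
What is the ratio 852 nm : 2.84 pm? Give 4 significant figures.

(852 × 10^-9) / (2.84 × 10^-12) = 300 × 10^3

300000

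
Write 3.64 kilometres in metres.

kilo = 10^3, (no prefix) = 10^0; factor is 10^3.
3.64 × 10^3 = 3640

3640 metres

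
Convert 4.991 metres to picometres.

4991000000000 picometres

(no prefix) = 1e0, pico = 1e-12; factor is 1e12.
4.991 × 1e12 = 4991000000000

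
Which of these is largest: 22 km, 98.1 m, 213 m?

22 km = 22000 m
98.1 m = 98.1 m
213 m = 213 m

22 km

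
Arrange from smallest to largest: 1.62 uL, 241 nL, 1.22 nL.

1.62 uL = 0.00000162 L
241 nL = 0.000000241 L
1.22 nL = 0.00000000122 L

1.22 nL < 241 nL < 1.62 uL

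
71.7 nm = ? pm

nano = 10^-9, pico = 10^-12; factor is 10^3.
71.7 × 10^3 = 71700

71700 pm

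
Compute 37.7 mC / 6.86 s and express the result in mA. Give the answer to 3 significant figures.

5.50 mA

(37.7 × 10⁻³) / (6.86) = 5.4956 × 10⁻³ A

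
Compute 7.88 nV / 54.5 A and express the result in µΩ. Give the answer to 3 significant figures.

0.000145 µΩ

(7.88 × 10⁻⁹) / (54.5) = 0.14459 × 10⁻⁹ Ω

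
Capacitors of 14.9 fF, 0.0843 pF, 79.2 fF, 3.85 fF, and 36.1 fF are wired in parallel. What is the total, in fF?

218.35 fF

In fF:
  14.9 fF → 14.9
  0.0843 pF = 0.0843 × 10³ fF = 84.3
  79.2 fF → 79.2
  3.85 fF → 3.85
  36.1 fF → 36.1
Sum: 14.9 + 84.3 + 79.2 + 3.85 + 36.1 = 218.35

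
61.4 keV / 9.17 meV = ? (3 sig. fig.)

6700000

(61.4 × 10^3) / (9.17 × 10^-3) = 6.696 × 10^6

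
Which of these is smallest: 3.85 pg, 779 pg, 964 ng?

3.85 pg = 0.00000000000385 g
779 pg = 0.000000000779 g
964 ng = 0.000000964 g

3.85 pg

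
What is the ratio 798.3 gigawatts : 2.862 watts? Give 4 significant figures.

(798.3e9) / (2.862) = 278.93e9

278900000000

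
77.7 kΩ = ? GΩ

0.0000777 GΩ

kilo = 10³, giga = 10⁹; factor is 10⁻⁶.
77.7 × 10⁻⁶ = 0.0000777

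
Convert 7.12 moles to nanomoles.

(no prefix) = 10⁰, nano = 10⁻⁹; factor is 10⁹.
7.12 × 10⁹ = 7120000000

7120000000 nanomoles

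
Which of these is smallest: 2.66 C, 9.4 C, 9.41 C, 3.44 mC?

2.66 C = 2.66 C
9.4 C = 9.4 C
9.41 C = 9.41 C
3.44 mC = 0.00344 C

3.44 mC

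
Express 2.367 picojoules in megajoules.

0.000000000000000002367 megajoules

pico = 1e-12, mega = 1e6; factor is 1e-18.
2.367 × 1e-18 = 0.000000000000000002367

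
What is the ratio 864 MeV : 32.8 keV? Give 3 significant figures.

26300

(864e6) / (32.8e3) = 26.34e3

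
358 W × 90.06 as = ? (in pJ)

358 × 90.06e-18 = 32241.48e-18 J

0.03224148 pJ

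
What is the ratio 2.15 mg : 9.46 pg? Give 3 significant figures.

(2.15 × 10^-3) / (9.46 × 10^-12) = 0.2273 × 10^9

227000000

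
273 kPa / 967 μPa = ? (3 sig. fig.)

(273 × 10^3) / (967 × 10^-6) = 0.2823 × 10^9

282000000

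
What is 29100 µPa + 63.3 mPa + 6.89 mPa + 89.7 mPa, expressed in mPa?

188.99 mPa

In mPa:
  29100 µPa = 29100 × 10⁻³ mPa = 29.1
  63.3 mPa → 63.3
  6.89 mPa → 6.89
  89.7 mPa → 89.7
Sum: 29.1 + 63.3 + 6.89 + 89.7 = 188.99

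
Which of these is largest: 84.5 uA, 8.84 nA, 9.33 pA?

84.5 uA = 0.0000845 A
8.84 nA = 0.00000000884 A
9.33 pA = 0.00000000000933 A

84.5 uA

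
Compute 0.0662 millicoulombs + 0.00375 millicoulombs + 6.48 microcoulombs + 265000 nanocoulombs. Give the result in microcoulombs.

In microcoulombs:
  0.0662 millicoulombs = 0.0662 × 10³ microcoulombs = 66.2
  0.00375 millicoulombs = 0.00375 × 10³ microcoulombs = 3.75
  6.48 microcoulombs → 6.48
  265000 nanocoulombs = 265000 × 10⁻³ microcoulombs = 265
Sum: 66.2 + 3.75 + 6.48 + 265 = 341.43

341.43 microcoulombs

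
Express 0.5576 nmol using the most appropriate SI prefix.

= 557.6 × 10⁻¹² mol; 10⁻¹² is pico.

557.6 pmol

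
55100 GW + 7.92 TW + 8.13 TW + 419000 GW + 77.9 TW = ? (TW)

568.05 TW

In TW:
  55100 GW = 55100 × 10^-3 TW = 55.1
  7.92 TW → 7.92
  8.13 TW → 8.13
  419000 GW = 419000 × 10^-3 TW = 419
  77.9 TW → 77.9
Sum: 55.1 + 7.92 + 8.13 + 419 + 77.9 = 568.05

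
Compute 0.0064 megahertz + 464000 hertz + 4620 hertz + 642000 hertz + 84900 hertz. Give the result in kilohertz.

1201.92 kilohertz

In kilohertz:
  0.0064 megahertz = 0.0064 × 10³ kilohertz = 6.4
  464000 hertz = 464000 × 10⁻³ kilohertz = 464
  4620 hertz = 4620 × 10⁻³ kilohertz = 4.62
  642000 hertz = 642000 × 10⁻³ kilohertz = 642
  84900 hertz = 84900 × 10⁻³ kilohertz = 84.9
Sum: 6.4 + 464 + 4.62 + 642 + 84.9 = 1201.92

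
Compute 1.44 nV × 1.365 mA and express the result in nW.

1.44 × 10⁻⁹ × 1.365 × 10⁻³ = 1.9656 × 10⁻¹² W

0.0019656 nW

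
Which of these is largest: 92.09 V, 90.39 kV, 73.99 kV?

90.39 kV

92.09 V = 92.09 V
90.39 kV = 90390 V
73.99 kV = 73990 V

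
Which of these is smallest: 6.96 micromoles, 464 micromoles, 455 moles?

6.96 micromoles

6.96 micromoles = 0.00000696 moles
464 micromoles = 0.000464 moles
455 moles = 455 moles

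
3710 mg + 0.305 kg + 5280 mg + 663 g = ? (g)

976.99 g

In g:
  3710 mg = 3710 × 10⁻³ g = 3.71
  0.305 kg = 0.305 × 10³ g = 305
  5280 mg = 5280 × 10⁻³ g = 5.28
  663 g → 663
Sum: 3.71 + 305 + 5.28 + 663 = 976.99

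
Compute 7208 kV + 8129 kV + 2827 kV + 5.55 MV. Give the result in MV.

23.714 MV

In MV:
  7208 kV = 7208 × 10^-3 MV = 7.208
  8129 kV = 8129 × 10^-3 MV = 8.129
  2827 kV = 2827 × 10^-3 MV = 2.827
  5.55 MV → 5.55
Sum: 7.208 + 8.129 + 2.827 + 5.55 = 23.714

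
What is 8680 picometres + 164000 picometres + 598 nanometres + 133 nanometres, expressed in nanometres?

In nanometres:
  8680 picometres = 8680e-3 nanometres = 8.68
  164000 picometres = 164000e-3 nanometres = 164
  598 nanometres → 598
  133 nanometres → 133
Sum: 8.68 + 164 + 598 + 133 = 903.68

903.68 nanometres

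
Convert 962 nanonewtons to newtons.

0.000000962 newtons

nano = 1e-9, (no prefix) = 1e0; factor is 1e-9.
962 × 1e-9 = 0.000000962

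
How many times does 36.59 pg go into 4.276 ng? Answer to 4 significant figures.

116.9

(4.276e-9) / (36.59e-12) = 0.11686e3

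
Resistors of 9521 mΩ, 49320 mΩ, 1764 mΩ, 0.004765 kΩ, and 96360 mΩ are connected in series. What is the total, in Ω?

161.73 Ω

In Ω:
  9521 mΩ = 9521 × 10^-3 Ω = 9.521
  49320 mΩ = 49320 × 10^-3 Ω = 49.32
  1764 mΩ = 1764 × 10^-3 Ω = 1.764
  0.004765 kΩ = 0.004765 × 10^3 Ω = 4.765
  96360 mΩ = 96360 × 10^-3 Ω = 96.36
Sum: 9.521 + 49.32 + 1.764 + 4.765 + 96.36 = 161.73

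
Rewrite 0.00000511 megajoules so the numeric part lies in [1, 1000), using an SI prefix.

5.11 joules

= 5.11 joules; mantissa already in [1, 1000).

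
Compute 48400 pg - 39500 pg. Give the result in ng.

8.9 ng

In ng:
  48400 pg = 48400 × 10⁻³ ng = 48.4
  39500 pg = 39500 × 10⁻³ ng = 39.5
Difference: 48.4 - 39.5 = 8.9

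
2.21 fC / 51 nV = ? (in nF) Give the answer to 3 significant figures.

(2.21 × 10^-15) / (51 × 10^-9) = 0.043333 × 10^-6 F

43.3 nF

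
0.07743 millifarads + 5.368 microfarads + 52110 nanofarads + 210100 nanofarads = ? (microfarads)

In microfarads:
  0.07743 millifarads = 0.07743 × 10^3 microfarads = 77.43
  5.368 microfarads → 5.368
  52110 nanofarads = 52110 × 10^-3 microfarads = 52.11
  210100 nanofarads = 210100 × 10^-3 microfarads = 210.1
Sum: 77.43 + 5.368 + 52.11 + 210.1 = 345.008

345.008 microfarads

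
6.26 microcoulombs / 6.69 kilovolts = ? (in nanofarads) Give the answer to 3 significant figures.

(6.26 × 10^-6) / (6.69 × 10^3) = 0.93572 × 10^-9 F

0.936 nanofarads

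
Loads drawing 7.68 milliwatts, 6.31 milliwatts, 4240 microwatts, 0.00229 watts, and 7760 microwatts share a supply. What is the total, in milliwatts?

28.28 milliwatts

In milliwatts:
  7.68 milliwatts → 7.68
  6.31 milliwatts → 6.31
  4240 microwatts = 4240 × 10⁻³ milliwatts = 4.24
  0.00229 watts = 0.00229 × 10³ milliwatts = 2.29
  7760 microwatts = 7760 × 10⁻³ milliwatts = 7.76
Sum: 7.68 + 6.31 + 4.24 + 2.29 + 7.76 = 28.28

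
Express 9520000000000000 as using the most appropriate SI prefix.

= 9.52e-3 s; 1e-3 is milli.

9.52 ms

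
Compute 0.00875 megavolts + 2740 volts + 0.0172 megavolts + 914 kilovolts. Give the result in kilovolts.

942.69 kilovolts

In kilovolts:
  0.00875 megavolts = 0.00875 × 10³ kilovolts = 8.75
  2740 volts = 2740 × 10⁻³ kilovolts = 2.74
  0.0172 megavolts = 0.0172 × 10³ kilovolts = 17.2
  914 kilovolts → 914
Sum: 8.75 + 2.74 + 17.2 + 914 = 942.69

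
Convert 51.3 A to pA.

51300000000000 pA

(no prefix) = 10⁰, pico = 10⁻¹²; factor is 10¹².
51.3 × 10¹² = 51300000000000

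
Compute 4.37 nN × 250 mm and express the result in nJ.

1.0925 nJ

4.37e-9 × 250e-3 = 1092.5e-12 J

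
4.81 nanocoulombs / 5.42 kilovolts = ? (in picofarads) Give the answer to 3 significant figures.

(4.81 × 10⁻⁹) / (5.42 × 10³) = 0.88745 × 10⁻¹² F

0.887 picofarads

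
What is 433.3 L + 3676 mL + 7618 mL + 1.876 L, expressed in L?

In L:
  433.3 L → 433.3
  3676 mL = 3676e-3 L = 3.676
  7618 mL = 7618e-3 L = 7.618
  1.876 L → 1.876
Sum: 433.3 + 3.676 + 7.618 + 1.876 = 446.47

446.47 L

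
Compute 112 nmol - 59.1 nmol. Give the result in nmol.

In nmol:
  112 nmol → 112
  59.1 nmol → 59.1
Difference: 112 - 59.1 = 52.9

52.9 nmol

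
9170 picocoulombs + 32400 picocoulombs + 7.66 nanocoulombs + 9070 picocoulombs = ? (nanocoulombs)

58.3 nanocoulombs

In nanocoulombs:
  9170 picocoulombs = 9170 × 10^-3 nanocoulombs = 9.17
  32400 picocoulombs = 32400 × 10^-3 nanocoulombs = 32.4
  7.66 nanocoulombs → 7.66
  9070 picocoulombs = 9070 × 10^-3 nanocoulombs = 9.07
Sum: 9.17 + 32.4 + 7.66 + 9.07 = 58.3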